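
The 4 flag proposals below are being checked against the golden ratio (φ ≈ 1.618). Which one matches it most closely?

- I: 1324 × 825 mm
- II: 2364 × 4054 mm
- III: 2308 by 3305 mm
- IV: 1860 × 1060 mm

I

Target golden ratio ≈ 1.618.
I: 1.605 (Δ0.013)  II: 1.715 (Δ0.097)  III: 1.432 (Δ0.186)  IV: 1.755 (Δ0.137)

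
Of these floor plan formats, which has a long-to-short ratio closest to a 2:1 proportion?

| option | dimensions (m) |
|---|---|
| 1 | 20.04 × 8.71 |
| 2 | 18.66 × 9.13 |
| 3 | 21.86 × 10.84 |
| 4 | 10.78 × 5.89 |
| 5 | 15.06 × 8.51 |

3

Ratios (long/short): 1 ≈ 2.301; 2 ≈ 2.044; 3 ≈ 2.017; 4 ≈ 1.830; 5 ≈ 1.770.
2:1 ≈ 2.000; option 3 is nearest (Δ 0.017).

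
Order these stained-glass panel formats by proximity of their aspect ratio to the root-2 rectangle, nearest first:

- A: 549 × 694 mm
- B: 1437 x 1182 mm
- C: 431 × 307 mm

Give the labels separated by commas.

C, A, B

Ratios: A = 694 / 549 ≈ 1.264; B = 1437 / 1182 ≈ 1.216; C = 431 / 307 ≈ 1.404.
|Δ from 1.414|: A 0.150; B 0.198; C 0.010.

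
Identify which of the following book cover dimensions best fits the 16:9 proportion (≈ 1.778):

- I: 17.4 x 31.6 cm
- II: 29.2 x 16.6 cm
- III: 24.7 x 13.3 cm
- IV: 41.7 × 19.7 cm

II

Target 16:9 ≈ 1.778.
I: 1.816 (Δ0.038)  II: 1.759 (Δ0.019)  III: 1.857 (Δ0.079)  IV: 2.117 (Δ0.339)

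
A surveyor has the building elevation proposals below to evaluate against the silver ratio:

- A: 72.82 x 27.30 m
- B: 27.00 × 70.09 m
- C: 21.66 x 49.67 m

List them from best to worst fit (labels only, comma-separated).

C, B, A

A: 72.82/27.30 ≈ 2.667 → |2.667 − 2.414| = 0.253
B: 70.09/27.00 ≈ 2.596 → |2.596 − 2.414| = 0.182
C: 49.67/21.66 ≈ 2.293 → |2.293 − 2.414| = 0.121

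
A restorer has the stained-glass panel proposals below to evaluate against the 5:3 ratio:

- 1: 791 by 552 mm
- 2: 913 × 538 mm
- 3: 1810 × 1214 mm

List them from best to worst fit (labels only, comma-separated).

1: 791/552 ≈ 1.433 → |1.433 − 1.667| = 0.234
2: 913/538 ≈ 1.697 → |1.697 − 1.667| = 0.030
3: 1810/1214 ≈ 1.491 → |1.491 − 1.667| = 0.176

2, 3, 1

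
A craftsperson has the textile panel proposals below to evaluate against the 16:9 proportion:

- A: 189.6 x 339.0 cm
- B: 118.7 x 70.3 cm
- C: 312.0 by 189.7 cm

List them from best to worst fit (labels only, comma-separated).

A, B, C

Ratios: A = 339.0 / 189.6 ≈ 1.788; B = 118.7 / 70.3 ≈ 1.688; C = 312.0 / 189.7 ≈ 1.645.
|Δ from 1.778|: A 0.010; B 0.090; C 0.133.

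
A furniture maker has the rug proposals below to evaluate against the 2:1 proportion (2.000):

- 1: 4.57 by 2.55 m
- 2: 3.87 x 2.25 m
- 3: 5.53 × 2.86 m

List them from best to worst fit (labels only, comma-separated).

3, 1, 2

1: 4.57/2.55 ≈ 1.792 → |1.792 − 2.000| = 0.208
2: 3.87/2.25 ≈ 1.720 → |1.720 − 2.000| = 0.280
3: 5.53/2.86 ≈ 1.934 → |1.934 − 2.000| = 0.066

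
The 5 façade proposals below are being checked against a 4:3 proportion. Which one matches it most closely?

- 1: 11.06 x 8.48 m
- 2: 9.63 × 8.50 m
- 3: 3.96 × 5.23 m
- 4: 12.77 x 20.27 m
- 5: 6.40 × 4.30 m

Target 4:3 ≈ 1.333.
1: 1.304 (Δ0.029)  2: 1.133 (Δ0.200)  3: 1.321 (Δ0.012)  4: 1.587 (Δ0.254)  5: 1.488 (Δ0.155)

3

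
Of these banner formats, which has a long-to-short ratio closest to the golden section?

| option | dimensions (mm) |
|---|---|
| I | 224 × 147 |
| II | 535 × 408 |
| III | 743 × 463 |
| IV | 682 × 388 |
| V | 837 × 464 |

Target golden ratio ≈ 1.618.
I: 1.524 (Δ0.094)  II: 1.311 (Δ0.307)  III: 1.605 (Δ0.013)  IV: 1.758 (Δ0.140)  V: 1.804 (Δ0.186)

III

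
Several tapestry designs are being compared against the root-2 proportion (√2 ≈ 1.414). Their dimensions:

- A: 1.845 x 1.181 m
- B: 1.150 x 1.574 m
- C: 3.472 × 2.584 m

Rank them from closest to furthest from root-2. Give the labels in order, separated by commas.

A: 1.845/1.181 ≈ 1.562 → |1.562 − 1.414| = 0.148
B: 1.574/1.150 ≈ 1.369 → |1.369 − 1.414| = 0.045
C: 3.472/2.584 ≈ 1.344 → |1.344 − 1.414| = 0.070

B, C, A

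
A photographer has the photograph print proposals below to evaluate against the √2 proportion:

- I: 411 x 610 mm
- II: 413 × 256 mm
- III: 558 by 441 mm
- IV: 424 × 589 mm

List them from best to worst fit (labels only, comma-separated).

IV, I, III, II

I: 610/411 ≈ 1.484 → |1.484 − 1.414| = 0.070
II: 413/256 ≈ 1.613 → |1.613 − 1.414| = 0.199
III: 558/441 ≈ 1.265 → |1.265 − 1.414| = 0.149
IV: 589/424 ≈ 1.389 → |1.389 − 1.414| = 0.025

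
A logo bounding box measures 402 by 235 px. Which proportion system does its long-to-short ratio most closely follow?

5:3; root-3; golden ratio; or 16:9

Ratio = 402 / 235 ≈ 1.711.
Distances: 5:3 1.667 (Δ 0.044); root-3 1.732 (Δ 0.021); golden ratio 1.618 (Δ 0.093); 16:9 1.778 (Δ 0.067).

root-3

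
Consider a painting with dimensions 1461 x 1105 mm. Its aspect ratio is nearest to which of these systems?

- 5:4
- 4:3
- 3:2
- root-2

4:3

Ratio = 1461 / 1105 ≈ 1.322.
Distances: 5:4 1.250 (Δ 0.072); 4:3 1.333 (Δ 0.011); 3:2 1.500 (Δ 0.178); root-2 1.414 (Δ 0.092).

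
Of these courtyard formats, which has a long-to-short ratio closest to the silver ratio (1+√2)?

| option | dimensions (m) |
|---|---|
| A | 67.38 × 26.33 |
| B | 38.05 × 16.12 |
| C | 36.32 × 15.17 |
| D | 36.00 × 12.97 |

C

Ratios (long/short): A ≈ 2.559; B ≈ 2.360; C ≈ 2.394; D ≈ 2.776.
silver ratio ≈ 2.414; option C is nearest (Δ 0.020).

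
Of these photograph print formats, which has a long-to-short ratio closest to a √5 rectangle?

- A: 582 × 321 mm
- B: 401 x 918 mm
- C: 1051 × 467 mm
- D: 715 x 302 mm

Target root-5 ≈ 2.236.
A: 1.813 (Δ0.423)  B: 2.289 (Δ0.053)  C: 2.251 (Δ0.015)  D: 2.368 (Δ0.132)

C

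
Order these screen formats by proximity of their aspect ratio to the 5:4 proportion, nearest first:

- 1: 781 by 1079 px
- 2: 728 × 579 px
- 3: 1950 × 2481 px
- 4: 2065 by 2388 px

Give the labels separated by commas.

Ratios: 1 = 1079 / 781 ≈ 1.382; 2 = 728 / 579 ≈ 1.257; 3 = 2481 / 1950 ≈ 1.272; 4 = 2388 / 2065 ≈ 1.156.
|Δ from 1.250|: 1 0.132; 2 0.007; 3 0.022; 4 0.094.

2, 3, 4, 1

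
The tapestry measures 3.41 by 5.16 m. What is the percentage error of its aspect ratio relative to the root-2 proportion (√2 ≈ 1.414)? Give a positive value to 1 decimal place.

Ratio = 5.16 / 3.41 ≈ 1.5132.
Ideal root-2 ≈ 1.4142. |1.5132 − 1.4142| / 1.4142 ≈ 7.00% → 7.0%.

7.0%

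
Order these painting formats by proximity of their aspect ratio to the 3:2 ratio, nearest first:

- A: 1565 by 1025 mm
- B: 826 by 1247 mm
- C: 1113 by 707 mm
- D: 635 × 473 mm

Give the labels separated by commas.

Ratios: A = 1565 / 1025 ≈ 1.527; B = 1247 / 826 ≈ 1.510; C = 1113 / 707 ≈ 1.574; D = 635 / 473 ≈ 1.342.
|Δ from 1.500|: A 0.027; B 0.010; C 0.074; D 0.158.

B, A, C, D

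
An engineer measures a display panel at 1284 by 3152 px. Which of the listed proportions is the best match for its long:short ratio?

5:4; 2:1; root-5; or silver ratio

silver ratio

3152/1284 ≈ 2.455. Nearest candidates are silver ratio (2.414, off by 0.041) and root-5 (2.236, off by 0.219).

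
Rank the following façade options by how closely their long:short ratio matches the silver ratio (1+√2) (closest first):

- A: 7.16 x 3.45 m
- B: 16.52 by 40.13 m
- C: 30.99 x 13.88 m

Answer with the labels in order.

B, C, A

A: 7.16/3.45 ≈ 2.075 → |2.075 − 2.414| = 0.339
B: 40.13/16.52 ≈ 2.429 → |2.429 − 2.414| = 0.015
C: 30.99/13.88 ≈ 2.233 → |2.233 − 2.414| = 0.181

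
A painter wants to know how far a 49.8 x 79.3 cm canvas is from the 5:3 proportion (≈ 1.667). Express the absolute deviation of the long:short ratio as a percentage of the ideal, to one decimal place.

4.5%

Ratio = 79.3 / 49.8 ≈ 1.5924.
Ideal 5:3 ≈ 1.6667. |1.5924 − 1.6667| / 1.6667 ≈ 4.46% → 4.5%.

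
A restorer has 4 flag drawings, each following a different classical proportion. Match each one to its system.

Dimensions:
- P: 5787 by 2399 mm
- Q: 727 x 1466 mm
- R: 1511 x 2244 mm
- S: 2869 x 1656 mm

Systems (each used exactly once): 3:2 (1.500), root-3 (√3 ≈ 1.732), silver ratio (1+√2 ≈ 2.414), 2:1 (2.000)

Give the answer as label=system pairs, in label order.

P=silver ratio, Q=2:1, R=3:2, S=root-3

P = 5787/2399 ≈ 2.412 → silver ratio (2.414)
Q = 1466/727 ≈ 2.017 → 2:1 (2.000)
R = 2244/1511 ≈ 1.485 → 3:2 (1.500)
S = 2869/1656 ≈ 1.732 → root-3 (1.732)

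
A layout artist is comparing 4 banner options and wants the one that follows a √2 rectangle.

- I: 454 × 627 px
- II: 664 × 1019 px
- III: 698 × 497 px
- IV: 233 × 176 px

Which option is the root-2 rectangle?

III

Target root-2 ≈ 1.414.
I: 1.381 (Δ0.033)  II: 1.535 (Δ0.121)  III: 1.404 (Δ0.010)  IV: 1.324 (Δ0.090)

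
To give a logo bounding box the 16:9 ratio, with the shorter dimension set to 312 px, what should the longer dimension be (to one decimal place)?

16:9 ≈ 1.77778.
Longer side = 312 × 1.77778 ≈ 554.667 → 554.7 px.

554.7 px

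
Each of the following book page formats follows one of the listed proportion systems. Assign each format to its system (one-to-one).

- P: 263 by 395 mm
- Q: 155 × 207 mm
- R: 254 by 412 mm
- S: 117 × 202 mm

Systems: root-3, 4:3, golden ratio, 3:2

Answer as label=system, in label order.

P = 395/263 ≈ 1.502 → 3:2 (1.500)
Q = 207/155 ≈ 1.335 → 4:3 (1.333)
R = 412/254 ≈ 1.622 → golden ratio (1.618)
S = 202/117 ≈ 1.726 → root-3 (1.732)

P=3:2, Q=4:3, R=golden ratio, S=root-3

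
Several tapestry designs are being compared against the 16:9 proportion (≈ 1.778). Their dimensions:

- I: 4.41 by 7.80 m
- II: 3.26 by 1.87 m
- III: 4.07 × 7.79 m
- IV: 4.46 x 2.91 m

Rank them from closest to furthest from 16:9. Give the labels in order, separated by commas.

I: 7.80/4.41 ≈ 1.769 → |1.769 − 1.778| = 0.009
II: 3.26/1.87 ≈ 1.743 → |1.743 − 1.778| = 0.035
III: 7.79/4.07 ≈ 1.914 → |1.914 − 1.778| = 0.136
IV: 4.46/2.91 ≈ 1.533 → |1.533 − 1.778| = 0.245

I, II, III, IV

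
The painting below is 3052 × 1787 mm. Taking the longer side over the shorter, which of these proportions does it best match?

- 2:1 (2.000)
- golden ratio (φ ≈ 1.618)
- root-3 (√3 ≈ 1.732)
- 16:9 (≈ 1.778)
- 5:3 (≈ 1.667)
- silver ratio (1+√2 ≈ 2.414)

3052/1787 ≈ 1.708. Nearest candidates are root-3 (1.732, off by 0.024) and 5:3 (1.667, off by 0.041).

root-3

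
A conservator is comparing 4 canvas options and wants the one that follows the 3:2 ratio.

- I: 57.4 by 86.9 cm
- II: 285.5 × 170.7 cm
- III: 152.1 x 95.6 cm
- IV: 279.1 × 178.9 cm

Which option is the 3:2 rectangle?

Target 3:2 ≈ 1.500.
I: 1.514 (Δ0.014)  II: 1.673 (Δ0.173)  III: 1.591 (Δ0.091)  IV: 1.560 (Δ0.060)

I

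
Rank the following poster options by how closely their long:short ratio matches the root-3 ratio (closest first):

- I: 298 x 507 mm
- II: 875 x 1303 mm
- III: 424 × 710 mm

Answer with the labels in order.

Ratios: I = 507 / 298 ≈ 1.701; II = 1303 / 875 ≈ 1.489; III = 710 / 424 ≈ 1.675.
|Δ from 1.732|: I 0.031; II 0.243; III 0.057.

I, III, II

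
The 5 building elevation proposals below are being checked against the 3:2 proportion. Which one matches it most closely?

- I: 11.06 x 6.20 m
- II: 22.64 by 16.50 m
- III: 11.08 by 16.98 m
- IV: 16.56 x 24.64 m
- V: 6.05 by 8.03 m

Target 3:2 ≈ 1.500.
I: 1.784 (Δ0.284)  II: 1.372 (Δ0.128)  III: 1.532 (Δ0.032)  IV: 1.488 (Δ0.012)  V: 1.327 (Δ0.173)

IV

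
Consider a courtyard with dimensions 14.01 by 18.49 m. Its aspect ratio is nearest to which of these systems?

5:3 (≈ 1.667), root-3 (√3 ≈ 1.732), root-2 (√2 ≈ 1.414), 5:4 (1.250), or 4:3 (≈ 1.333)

Ratio = 18.49 / 14.01 ≈ 1.320.
Distances: 5:3 1.667 (Δ 0.347); root-3 1.732 (Δ 0.412); root-2 1.414 (Δ 0.094); 5:4 1.250 (Δ 0.070); 4:3 1.333 (Δ 0.013).

4:3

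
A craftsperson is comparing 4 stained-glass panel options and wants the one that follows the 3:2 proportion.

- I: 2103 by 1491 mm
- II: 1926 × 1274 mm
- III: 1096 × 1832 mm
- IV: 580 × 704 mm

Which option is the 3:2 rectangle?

Ratios (long/short): I ≈ 1.410; II ≈ 1.512; III ≈ 1.672; IV ≈ 1.214.
3:2 ≈ 1.500; option II is nearest (Δ 0.012).

II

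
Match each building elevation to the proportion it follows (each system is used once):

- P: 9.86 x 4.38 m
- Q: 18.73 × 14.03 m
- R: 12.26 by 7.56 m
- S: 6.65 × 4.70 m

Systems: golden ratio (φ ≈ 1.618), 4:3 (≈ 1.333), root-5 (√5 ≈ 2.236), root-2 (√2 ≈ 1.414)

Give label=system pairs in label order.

Ratios: P ≈ 2.251; Q ≈ 1.335; R ≈ 1.622; S ≈ 1.415.
Targets: golden ratio ≈ 1.618; 4:3 ≈ 1.333; root-5 ≈ 2.236; root-2 ≈ 1.414.

P=root-5, Q=4:3, R=golden ratio, S=root-2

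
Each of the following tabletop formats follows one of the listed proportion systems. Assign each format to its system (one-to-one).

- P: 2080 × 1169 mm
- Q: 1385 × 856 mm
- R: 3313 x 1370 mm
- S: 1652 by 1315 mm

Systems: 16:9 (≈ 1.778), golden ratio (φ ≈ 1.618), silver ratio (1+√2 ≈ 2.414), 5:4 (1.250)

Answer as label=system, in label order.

P=16:9, Q=golden ratio, R=silver ratio, S=5:4

Ratios: P ≈ 1.779; Q ≈ 1.618; R ≈ 2.418; S ≈ 1.256.
Targets: 16:9 ≈ 1.778; golden ratio ≈ 1.618; silver ratio ≈ 2.414; 5:4 ≈ 1.250.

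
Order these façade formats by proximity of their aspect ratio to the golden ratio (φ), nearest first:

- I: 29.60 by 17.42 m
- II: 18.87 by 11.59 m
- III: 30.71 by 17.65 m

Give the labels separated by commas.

Ratios: I = 29.60 / 17.42 ≈ 1.699; II = 18.87 / 11.59 ≈ 1.628; III = 30.71 / 17.65 ≈ 1.740.
|Δ from 1.618|: I 0.081; II 0.010; III 0.122.

II, I, III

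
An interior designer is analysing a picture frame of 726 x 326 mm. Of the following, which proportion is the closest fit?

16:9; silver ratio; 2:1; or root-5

root-5

Ratio = 726 / 326 ≈ 2.227.
Distances: 16:9 1.778 (Δ 0.449); silver ratio 2.414 (Δ 0.187); 2:1 2.000 (Δ 0.227); root-5 2.236 (Δ 0.009).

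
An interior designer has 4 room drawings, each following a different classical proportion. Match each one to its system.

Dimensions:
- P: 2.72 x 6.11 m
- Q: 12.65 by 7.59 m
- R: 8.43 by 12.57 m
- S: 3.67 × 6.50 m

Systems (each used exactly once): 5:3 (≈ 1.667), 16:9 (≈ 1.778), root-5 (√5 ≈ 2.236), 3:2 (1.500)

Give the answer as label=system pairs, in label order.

Ratios: P ≈ 2.246; Q ≈ 1.667; R ≈ 1.491; S ≈ 1.771.
Targets: 5:3 ≈ 1.667; 16:9 ≈ 1.778; root-5 ≈ 2.236; 3:2 ≈ 1.500.

P=root-5, Q=5:3, R=3:2, S=16:9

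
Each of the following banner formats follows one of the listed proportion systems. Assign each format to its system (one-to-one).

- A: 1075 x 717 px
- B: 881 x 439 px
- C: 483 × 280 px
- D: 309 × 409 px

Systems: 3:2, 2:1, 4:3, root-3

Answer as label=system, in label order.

A=3:2, B=2:1, C=root-3, D=4:3

A = 1075/717 ≈ 1.499 → 3:2 (1.500)
B = 881/439 ≈ 2.007 → 2:1 (2.000)
C = 483/280 ≈ 1.725 → root-3 (1.732)
D = 409/309 ≈ 1.324 → 4:3 (1.333)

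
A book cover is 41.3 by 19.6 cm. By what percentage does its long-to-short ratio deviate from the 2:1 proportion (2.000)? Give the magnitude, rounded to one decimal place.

5.4%

Ratio = 41.3 / 19.6 ≈ 2.1071.
Ideal 2:1 = 2.0000. |2.1071 − 2.0000| / 2.0000 ≈ 5.35% → 5.4%.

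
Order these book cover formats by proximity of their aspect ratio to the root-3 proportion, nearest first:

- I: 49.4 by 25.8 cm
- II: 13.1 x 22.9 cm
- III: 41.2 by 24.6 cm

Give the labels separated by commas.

II, III, I

I: 49.4/25.8 ≈ 1.915 → |1.915 − 1.732| = 0.183
II: 22.9/13.1 ≈ 1.748 → |1.748 − 1.732| = 0.016
III: 41.2/24.6 ≈ 1.675 → |1.675 − 1.732| = 0.057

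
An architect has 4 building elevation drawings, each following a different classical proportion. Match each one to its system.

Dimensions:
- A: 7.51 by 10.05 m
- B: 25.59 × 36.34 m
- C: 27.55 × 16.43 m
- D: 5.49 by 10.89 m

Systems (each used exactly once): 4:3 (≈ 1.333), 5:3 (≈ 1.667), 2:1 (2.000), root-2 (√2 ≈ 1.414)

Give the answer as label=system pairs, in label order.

A=4:3, B=root-2, C=5:3, D=2:1

A = 10.05/7.51 ≈ 1.338 → 4:3 (1.333)
B = 36.34/25.59 ≈ 1.420 → root-2 (1.414)
C = 27.55/16.43 ≈ 1.677 → 5:3 (1.667)
D = 10.89/5.49 ≈ 1.984 → 2:1 (2.000)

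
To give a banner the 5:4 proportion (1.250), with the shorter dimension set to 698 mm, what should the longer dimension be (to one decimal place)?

872.5 mm

5:4 = 1.25000.
Longer side = 698 × 1.25000 ≈ 872.500 → 872.5 mm.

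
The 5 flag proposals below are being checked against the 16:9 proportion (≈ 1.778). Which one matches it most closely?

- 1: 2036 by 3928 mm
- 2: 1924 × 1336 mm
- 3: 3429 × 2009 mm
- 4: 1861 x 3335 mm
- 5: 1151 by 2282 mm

4

Ratios (long/short): 1 ≈ 1.929; 2 ≈ 1.440; 3 ≈ 1.707; 4 ≈ 1.792; 5 ≈ 1.983.
16:9 ≈ 1.778; option 4 is nearest (Δ 0.014).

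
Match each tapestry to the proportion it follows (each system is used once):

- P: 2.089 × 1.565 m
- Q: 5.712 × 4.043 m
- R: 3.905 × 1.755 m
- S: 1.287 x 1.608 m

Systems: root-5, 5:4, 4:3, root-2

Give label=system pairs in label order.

Ratios: P ≈ 1.335; Q ≈ 1.413; R ≈ 2.225; S ≈ 1.249.
Targets: root-5 ≈ 2.236; 5:4 ≈ 1.250; 4:3 ≈ 1.333; root-2 ≈ 1.414.

P=4:3, Q=root-2, R=root-5, S=5:4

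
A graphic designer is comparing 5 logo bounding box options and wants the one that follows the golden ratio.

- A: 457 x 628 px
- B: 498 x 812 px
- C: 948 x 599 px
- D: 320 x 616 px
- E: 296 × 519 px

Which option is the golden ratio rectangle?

Target golden ratio ≈ 1.618.
A: 1.374 (Δ0.244)  B: 1.631 (Δ0.013)  C: 1.583 (Δ0.035)  D: 1.925 (Δ0.307)  E: 1.753 (Δ0.135)

B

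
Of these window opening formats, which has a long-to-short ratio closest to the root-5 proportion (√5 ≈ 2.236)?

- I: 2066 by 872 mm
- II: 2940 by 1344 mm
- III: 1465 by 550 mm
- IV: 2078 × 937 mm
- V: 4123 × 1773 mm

Target root-5 ≈ 2.236.
I: 2.369 (Δ0.133)  II: 2.188 (Δ0.048)  III: 2.664 (Δ0.428)  IV: 2.218 (Δ0.018)  V: 2.325 (Δ0.089)

IV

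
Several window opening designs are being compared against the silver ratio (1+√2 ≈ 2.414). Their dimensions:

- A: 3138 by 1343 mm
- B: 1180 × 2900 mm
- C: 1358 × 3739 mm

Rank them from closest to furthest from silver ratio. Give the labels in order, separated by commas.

A: 3138/1343 ≈ 2.337 → |2.337 − 2.414| = 0.077
B: 2900/1180 ≈ 2.458 → |2.458 − 2.414| = 0.044
C: 3739/1358 ≈ 2.753 → |2.753 − 2.414| = 0.339

B, A, C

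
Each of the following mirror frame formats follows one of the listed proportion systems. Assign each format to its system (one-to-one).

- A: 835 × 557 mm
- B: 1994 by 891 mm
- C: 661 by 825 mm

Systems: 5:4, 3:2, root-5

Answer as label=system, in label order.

A = 835/557 ≈ 1.499 → 3:2 (1.500)
B = 1994/891 ≈ 2.238 → root-5 (2.236)
C = 825/661 ≈ 1.248 → 5:4 (1.250)

A=3:2, B=root-5, C=5:4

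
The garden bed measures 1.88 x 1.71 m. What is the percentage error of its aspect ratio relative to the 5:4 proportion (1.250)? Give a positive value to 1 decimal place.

12.0%

Ratio = 1.88 / 1.71 ≈ 1.0994.
Ideal 5:4 = 1.2500. |1.0994 − 1.2500| / 1.2500 ≈ 12.05% → 12.0%.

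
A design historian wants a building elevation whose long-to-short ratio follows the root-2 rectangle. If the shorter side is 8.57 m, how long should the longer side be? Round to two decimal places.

root-2 ≈ 1.41421.
Longer side = 8.57 × 1.41421 ≈ 12.1198 → 12.12 m.

12.12 m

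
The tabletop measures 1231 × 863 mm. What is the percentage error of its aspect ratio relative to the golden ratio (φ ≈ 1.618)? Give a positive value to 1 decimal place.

Ratio = 1231 / 863 ≈ 1.4264.
Ideal golden ratio ≈ 1.6180. |1.4264 − 1.6180| / 1.6180 ≈ 11.84% → 11.8%.

11.8%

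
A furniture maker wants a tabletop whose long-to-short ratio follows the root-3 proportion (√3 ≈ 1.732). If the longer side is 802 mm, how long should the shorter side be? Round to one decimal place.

463.0 mm

root-3 ≈ 1.73205.
Shorter side = 802 ÷ 1.73205 ≈ 463.035 → 463.0 mm.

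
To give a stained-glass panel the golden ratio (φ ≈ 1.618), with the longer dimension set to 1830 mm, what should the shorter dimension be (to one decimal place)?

1131.0 mm

golden ratio ≈ 1.61803.
Shorter side = 1830 ÷ 1.61803 ≈ 1131.005 → 1131.0 mm.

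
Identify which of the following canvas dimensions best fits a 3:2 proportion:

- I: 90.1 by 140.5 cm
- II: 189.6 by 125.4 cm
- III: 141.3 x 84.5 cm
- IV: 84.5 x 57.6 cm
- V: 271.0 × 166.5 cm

II

Ratios (long/short): I ≈ 1.559; II ≈ 1.512; III ≈ 1.672; IV ≈ 1.467; V ≈ 1.628.
3:2 ≈ 1.500; option II is nearest (Δ 0.012).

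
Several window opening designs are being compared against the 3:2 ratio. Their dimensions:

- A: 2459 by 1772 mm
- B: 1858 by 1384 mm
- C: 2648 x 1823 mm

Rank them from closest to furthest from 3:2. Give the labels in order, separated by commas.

A: 2459/1772 ≈ 1.388 → |1.388 − 1.500| = 0.112
B: 1858/1384 ≈ 1.342 → |1.342 − 1.500| = 0.158
C: 2648/1823 ≈ 1.453 → |1.453 − 1.500| = 0.047

C, A, B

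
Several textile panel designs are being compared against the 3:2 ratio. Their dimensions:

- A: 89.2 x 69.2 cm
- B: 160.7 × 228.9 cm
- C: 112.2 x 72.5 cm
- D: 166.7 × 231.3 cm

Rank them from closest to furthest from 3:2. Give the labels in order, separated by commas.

C, B, D, A

A: 89.2/69.2 ≈ 1.289 → |1.289 − 1.500| = 0.211
B: 228.9/160.7 ≈ 1.424 → |1.424 − 1.500| = 0.076
C: 112.2/72.5 ≈ 1.548 → |1.548 − 1.500| = 0.048
D: 231.3/166.7 ≈ 1.388 → |1.388 − 1.500| = 0.112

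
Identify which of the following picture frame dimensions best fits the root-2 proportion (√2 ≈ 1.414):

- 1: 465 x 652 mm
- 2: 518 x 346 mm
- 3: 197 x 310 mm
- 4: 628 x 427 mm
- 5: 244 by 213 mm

Ratios (long/short): 1 ≈ 1.402; 2 ≈ 1.497; 3 ≈ 1.574; 4 ≈ 1.471; 5 ≈ 1.146.
root-2 ≈ 1.414; option 1 is nearest (Δ 0.012).

1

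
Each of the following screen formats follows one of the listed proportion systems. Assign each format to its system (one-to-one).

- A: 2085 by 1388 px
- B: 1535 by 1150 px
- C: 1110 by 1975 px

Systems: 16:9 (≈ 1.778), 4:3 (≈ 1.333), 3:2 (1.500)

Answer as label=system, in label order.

Ratios: A ≈ 1.502; B ≈ 1.335; C ≈ 1.779.
Targets: 16:9 ≈ 1.778; 4:3 ≈ 1.333; 3:2 ≈ 1.500.

A=3:2, B=4:3, C=16:9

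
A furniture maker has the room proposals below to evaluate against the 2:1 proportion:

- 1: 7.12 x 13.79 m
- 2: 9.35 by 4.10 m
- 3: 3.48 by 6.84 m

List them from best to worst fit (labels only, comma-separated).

1: 13.79/7.12 ≈ 1.937 → |1.937 − 2.000| = 0.063
2: 9.35/4.10 ≈ 2.280 → |2.280 − 2.000| = 0.280
3: 6.84/3.48 ≈ 1.966 → |1.966 − 2.000| = 0.034

3, 1, 2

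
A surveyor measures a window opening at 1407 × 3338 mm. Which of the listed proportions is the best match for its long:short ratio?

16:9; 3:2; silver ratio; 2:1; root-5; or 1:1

Ratio = 3338 / 1407 ≈ 2.372.
Distances: 16:9 1.778 (Δ 0.594); 3:2 1.500 (Δ 0.872); silver ratio 2.414 (Δ 0.042); 2:1 2.000 (Δ 0.372); root-5 2.236 (Δ 0.136); 1:1 1.000 (Δ 1.372).

silver ratio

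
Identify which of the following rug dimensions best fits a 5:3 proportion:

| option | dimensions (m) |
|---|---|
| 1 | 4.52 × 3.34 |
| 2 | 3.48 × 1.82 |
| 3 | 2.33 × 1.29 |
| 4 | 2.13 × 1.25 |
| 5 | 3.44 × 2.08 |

Ratios (long/short): 1 ≈ 1.353; 2 ≈ 1.912; 3 ≈ 1.806; 4 ≈ 1.704; 5 ≈ 1.654.
5:3 ≈ 1.667; option 5 is nearest (Δ 0.013).

5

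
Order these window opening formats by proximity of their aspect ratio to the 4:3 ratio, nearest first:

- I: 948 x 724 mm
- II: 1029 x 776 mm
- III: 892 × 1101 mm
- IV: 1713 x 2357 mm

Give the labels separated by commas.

I: 948/724 ≈ 1.309 → |1.309 − 1.333| = 0.024
II: 1029/776 ≈ 1.326 → |1.326 − 1.333| = 0.007
III: 1101/892 ≈ 1.234 → |1.234 − 1.333| = 0.099
IV: 2357/1713 ≈ 1.376 → |1.376 − 1.333| = 0.043

II, I, IV, III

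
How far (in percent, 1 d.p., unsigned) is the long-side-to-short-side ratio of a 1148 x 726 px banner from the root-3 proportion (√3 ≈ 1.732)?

Ratio = 1148 / 726 ≈ 1.5813.
Ideal root-3 ≈ 1.7321. |1.5813 − 1.7321| / 1.7321 ≈ 8.71% → 8.7%.

8.7%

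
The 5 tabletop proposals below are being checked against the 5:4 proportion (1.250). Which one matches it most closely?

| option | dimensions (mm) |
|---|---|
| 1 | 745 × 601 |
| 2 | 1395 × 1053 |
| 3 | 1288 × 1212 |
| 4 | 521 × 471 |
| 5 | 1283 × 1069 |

1

Ratios (long/short): 1 ≈ 1.240; 2 ≈ 1.325; 3 ≈ 1.063; 4 ≈ 1.106; 5 ≈ 1.200.
5:4 ≈ 1.250; option 1 is nearest (Δ 0.010).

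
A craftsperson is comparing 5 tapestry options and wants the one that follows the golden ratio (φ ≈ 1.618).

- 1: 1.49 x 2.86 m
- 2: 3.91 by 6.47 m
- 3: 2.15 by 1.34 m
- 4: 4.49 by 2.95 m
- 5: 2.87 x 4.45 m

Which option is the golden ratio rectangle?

3

Ratios (long/short): 1 ≈ 1.919; 2 ≈ 1.655; 3 ≈ 1.604; 4 ≈ 1.522; 5 ≈ 1.551.
golden ratio ≈ 1.618; option 3 is nearest (Δ 0.014).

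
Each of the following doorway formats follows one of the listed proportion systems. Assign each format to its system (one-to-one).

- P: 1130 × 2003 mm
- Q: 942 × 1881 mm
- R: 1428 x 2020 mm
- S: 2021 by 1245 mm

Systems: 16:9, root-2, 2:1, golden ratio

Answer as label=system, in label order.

Ratios: P ≈ 1.773; Q ≈ 1.997; R ≈ 1.415; S ≈ 1.623.
Targets: 16:9 ≈ 1.778; root-2 ≈ 1.414; 2:1 ≈ 2.000; golden ratio ≈ 1.618.

P=16:9, Q=2:1, R=root-2, S=golden ratio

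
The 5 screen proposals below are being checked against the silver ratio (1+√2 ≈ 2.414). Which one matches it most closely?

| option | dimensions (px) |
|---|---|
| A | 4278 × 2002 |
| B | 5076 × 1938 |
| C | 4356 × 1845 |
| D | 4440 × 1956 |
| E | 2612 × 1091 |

E

Target silver ratio ≈ 2.414.
A: 2.137 (Δ0.277)  B: 2.619 (Δ0.205)  C: 2.361 (Δ0.053)  D: 2.270 (Δ0.144)  E: 2.394 (Δ0.020)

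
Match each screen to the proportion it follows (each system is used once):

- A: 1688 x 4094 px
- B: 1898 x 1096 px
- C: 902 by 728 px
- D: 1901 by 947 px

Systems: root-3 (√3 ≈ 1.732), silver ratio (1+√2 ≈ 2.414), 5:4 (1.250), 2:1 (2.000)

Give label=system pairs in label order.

Ratios: A ≈ 2.425; B ≈ 1.732; C ≈ 1.239; D ≈ 2.007.
Targets: root-3 ≈ 1.732; silver ratio ≈ 2.414; 5:4 ≈ 1.250; 2:1 ≈ 2.000.

A=silver ratio, B=root-3, C=5:4, D=2:1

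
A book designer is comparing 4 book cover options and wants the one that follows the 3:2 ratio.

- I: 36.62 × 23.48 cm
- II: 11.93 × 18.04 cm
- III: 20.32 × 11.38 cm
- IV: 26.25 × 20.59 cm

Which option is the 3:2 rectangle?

Ratios (long/short): I ≈ 1.560; II ≈ 1.512; III ≈ 1.786; IV ≈ 1.275.
3:2 ≈ 1.500; option II is nearest (Δ 0.012).

II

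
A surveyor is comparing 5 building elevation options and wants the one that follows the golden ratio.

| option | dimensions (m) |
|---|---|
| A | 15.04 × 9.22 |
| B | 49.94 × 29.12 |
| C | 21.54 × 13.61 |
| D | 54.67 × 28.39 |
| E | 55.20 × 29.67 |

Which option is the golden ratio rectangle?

Target golden ratio ≈ 1.618.
A: 1.631 (Δ0.013)  B: 1.715 (Δ0.097)  C: 1.583 (Δ0.035)  D: 1.926 (Δ0.308)  E: 1.860 (Δ0.242)

A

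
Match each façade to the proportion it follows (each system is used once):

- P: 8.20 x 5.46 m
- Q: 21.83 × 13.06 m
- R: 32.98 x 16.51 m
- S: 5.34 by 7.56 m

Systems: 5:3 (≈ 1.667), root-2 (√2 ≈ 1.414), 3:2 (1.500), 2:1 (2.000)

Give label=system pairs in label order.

Ratios: P ≈ 1.502; Q ≈ 1.672; R ≈ 1.998; S ≈ 1.416.
Targets: 5:3 ≈ 1.667; root-2 ≈ 1.414; 3:2 ≈ 1.500; 2:1 ≈ 2.000.

P=3:2, Q=5:3, R=2:1, S=root-2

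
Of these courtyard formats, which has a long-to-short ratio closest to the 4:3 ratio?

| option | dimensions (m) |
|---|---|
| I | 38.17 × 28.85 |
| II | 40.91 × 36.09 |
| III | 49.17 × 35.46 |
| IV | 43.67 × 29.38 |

I

Target 4:3 ≈ 1.333.
I: 1.323 (Δ0.010)  II: 1.134 (Δ0.199)  III: 1.387 (Δ0.054)  IV: 1.486 (Δ0.153)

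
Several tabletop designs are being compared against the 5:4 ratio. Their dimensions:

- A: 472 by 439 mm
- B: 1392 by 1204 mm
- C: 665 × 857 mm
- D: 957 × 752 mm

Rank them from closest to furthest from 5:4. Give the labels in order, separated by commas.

D, C, B, A

A: 472/439 ≈ 1.075 → |1.075 − 1.250| = 0.175
B: 1392/1204 ≈ 1.156 → |1.156 − 1.250| = 0.094
C: 857/665 ≈ 1.289 → |1.289 − 1.250| = 0.039
D: 957/752 ≈ 1.273 → |1.273 − 1.250| = 0.023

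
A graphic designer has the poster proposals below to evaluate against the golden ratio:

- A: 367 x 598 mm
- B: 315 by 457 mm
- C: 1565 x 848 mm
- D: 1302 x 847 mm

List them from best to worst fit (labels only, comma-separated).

Ratios: A = 598 / 367 ≈ 1.629; B = 457 / 315 ≈ 1.451; C = 1565 / 848 ≈ 1.846; D = 1302 / 847 ≈ 1.537.
|Δ from 1.618|: A 0.011; B 0.167; C 0.228; D 0.081.

A, D, B, C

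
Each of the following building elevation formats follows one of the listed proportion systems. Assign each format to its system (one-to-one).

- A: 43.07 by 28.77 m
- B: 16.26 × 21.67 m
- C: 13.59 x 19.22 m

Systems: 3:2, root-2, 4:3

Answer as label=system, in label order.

A=3:2, B=4:3, C=root-2

Ratios: A ≈ 1.497; B ≈ 1.333; C ≈ 1.414.
Targets: 3:2 ≈ 1.500; root-2 ≈ 1.414; 4:3 ≈ 1.333.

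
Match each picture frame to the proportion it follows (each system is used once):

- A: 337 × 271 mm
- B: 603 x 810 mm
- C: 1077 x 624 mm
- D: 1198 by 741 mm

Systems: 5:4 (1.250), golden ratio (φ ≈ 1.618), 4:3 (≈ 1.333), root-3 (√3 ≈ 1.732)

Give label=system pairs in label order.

A = 337/271 ≈ 1.244 → 5:4 (1.250)
B = 810/603 ≈ 1.343 → 4:3 (1.333)
C = 1077/624 ≈ 1.726 → root-3 (1.732)
D = 1198/741 ≈ 1.617 → golden ratio (1.618)

A=5:4, B=4:3, C=root-3, D=golden ratio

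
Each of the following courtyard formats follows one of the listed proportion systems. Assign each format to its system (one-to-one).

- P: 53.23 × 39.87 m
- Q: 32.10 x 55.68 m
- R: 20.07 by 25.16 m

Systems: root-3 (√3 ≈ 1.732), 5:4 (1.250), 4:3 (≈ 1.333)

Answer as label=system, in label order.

P = 53.23/39.87 ≈ 1.335 → 4:3 (1.333)
Q = 55.68/32.10 ≈ 1.735 → root-3 (1.732)
R = 25.16/20.07 ≈ 1.254 → 5:4 (1.250)

P=4:3, Q=root-3, R=5:4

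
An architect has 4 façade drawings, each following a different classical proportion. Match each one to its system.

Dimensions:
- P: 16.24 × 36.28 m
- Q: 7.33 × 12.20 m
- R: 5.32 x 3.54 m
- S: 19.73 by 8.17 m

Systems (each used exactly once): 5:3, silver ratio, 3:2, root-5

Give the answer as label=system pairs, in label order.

Ratios: P ≈ 2.234; Q ≈ 1.664; R ≈ 1.503; S ≈ 2.415.
Targets: 5:3 ≈ 1.667; silver ratio ≈ 2.414; 3:2 ≈ 1.500; root-5 ≈ 2.236.

P=root-5, Q=5:3, R=3:2, S=silver ratio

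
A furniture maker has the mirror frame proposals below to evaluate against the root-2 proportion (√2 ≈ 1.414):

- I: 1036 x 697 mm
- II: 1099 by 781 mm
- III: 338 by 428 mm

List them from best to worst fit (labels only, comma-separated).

II, I, III

I: 1036/697 ≈ 1.486 → |1.486 − 1.414| = 0.072
II: 1099/781 ≈ 1.407 → |1.407 − 1.414| = 0.007
III: 428/338 ≈ 1.266 → |1.266 − 1.414| = 0.148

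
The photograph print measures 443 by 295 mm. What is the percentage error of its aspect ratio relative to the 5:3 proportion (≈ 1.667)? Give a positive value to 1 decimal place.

Ratio = 443 / 295 ≈ 1.5017.
Ideal 5:3 ≈ 1.6667. |1.5017 − 1.6667| / 1.6667 ≈ 9.90% → 9.9%.

9.9%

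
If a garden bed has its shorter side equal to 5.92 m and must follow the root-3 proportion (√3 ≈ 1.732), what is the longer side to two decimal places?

root-3 ≈ 1.73205.
Longer side = 5.92 × 1.73205 ≈ 10.2537 → 10.25 m.

10.25 m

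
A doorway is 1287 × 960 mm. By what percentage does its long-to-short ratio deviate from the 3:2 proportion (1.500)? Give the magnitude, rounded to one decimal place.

Ratio = 1287 / 960 ≈ 1.3406.
Ideal 3:2 = 1.5000. |1.3406 − 1.5000| / 1.5000 ≈ 10.63% → 10.6%.

10.6%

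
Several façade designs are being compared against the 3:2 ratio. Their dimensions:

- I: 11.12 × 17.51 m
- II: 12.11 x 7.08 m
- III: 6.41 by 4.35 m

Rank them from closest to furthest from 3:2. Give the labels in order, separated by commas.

I: 17.51/11.12 ≈ 1.575 → |1.575 − 1.500| = 0.075
II: 12.11/7.08 ≈ 1.710 → |1.710 − 1.500| = 0.210
III: 6.41/4.35 ≈ 1.474 → |1.474 − 1.500| = 0.026

III, I, II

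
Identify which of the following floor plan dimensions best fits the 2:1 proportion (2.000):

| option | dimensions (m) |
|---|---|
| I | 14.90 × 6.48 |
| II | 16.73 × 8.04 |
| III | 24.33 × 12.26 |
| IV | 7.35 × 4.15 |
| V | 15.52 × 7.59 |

Target 2:1 ≈ 2.000.
I: 2.299 (Δ0.299)  II: 2.081 (Δ0.081)  III: 1.985 (Δ0.015)  IV: 1.771 (Δ0.229)  V: 2.045 (Δ0.045)

III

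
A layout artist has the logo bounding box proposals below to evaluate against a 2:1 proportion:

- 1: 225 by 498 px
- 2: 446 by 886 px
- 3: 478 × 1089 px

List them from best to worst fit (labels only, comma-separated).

1: 498/225 ≈ 2.213 → |2.213 − 2.000| = 0.213
2: 886/446 ≈ 1.987 → |1.987 − 2.000| = 0.013
3: 1089/478 ≈ 2.278 → |2.278 − 2.000| = 0.278

2, 1, 3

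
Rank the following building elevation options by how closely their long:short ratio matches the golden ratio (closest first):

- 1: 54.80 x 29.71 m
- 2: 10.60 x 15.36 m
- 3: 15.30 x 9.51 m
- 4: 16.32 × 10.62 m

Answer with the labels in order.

3, 4, 2, 1

1: 54.80/29.71 ≈ 1.844 → |1.844 − 1.618| = 0.226
2: 15.36/10.60 ≈ 1.449 → |1.449 − 1.618| = 0.169
3: 15.30/9.51 ≈ 1.609 → |1.609 − 1.618| = 0.009
4: 16.32/10.62 ≈ 1.537 → |1.537 − 1.618| = 0.081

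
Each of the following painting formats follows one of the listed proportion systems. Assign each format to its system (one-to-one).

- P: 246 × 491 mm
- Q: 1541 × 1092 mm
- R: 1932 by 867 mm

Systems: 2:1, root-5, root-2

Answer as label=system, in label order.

P = 491/246 ≈ 1.996 → 2:1 (2.000)
Q = 1541/1092 ≈ 1.411 → root-2 (1.414)
R = 1932/867 ≈ 2.228 → root-5 (2.236)

P=2:1, Q=root-2, R=root-5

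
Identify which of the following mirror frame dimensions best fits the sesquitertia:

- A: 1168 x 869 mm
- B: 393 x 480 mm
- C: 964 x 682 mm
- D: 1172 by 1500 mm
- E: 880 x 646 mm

A

Ratios (long/short): A ≈ 1.344; B ≈ 1.221; C ≈ 1.413; D ≈ 1.280; E ≈ 1.362.
4:3 ≈ 1.333; option A is nearest (Δ 0.011).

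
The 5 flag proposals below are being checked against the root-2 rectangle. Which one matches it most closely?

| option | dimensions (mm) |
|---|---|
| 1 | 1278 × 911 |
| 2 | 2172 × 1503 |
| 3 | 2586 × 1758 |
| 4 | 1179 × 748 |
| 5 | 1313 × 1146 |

1

Ratios (long/short): 1 ≈ 1.403; 2 ≈ 1.445; 3 ≈ 1.471; 4 ≈ 1.576; 5 ≈ 1.146.
root-2 ≈ 1.414; option 1 is nearest (Δ 0.011).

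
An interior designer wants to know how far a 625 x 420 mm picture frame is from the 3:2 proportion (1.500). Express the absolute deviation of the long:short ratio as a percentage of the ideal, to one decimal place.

0.8%

Ratio = 625 / 420 ≈ 1.4881.
Ideal 3:2 = 1.5000. |1.4881 − 1.5000| / 1.5000 ≈ 0.79% → 0.8%.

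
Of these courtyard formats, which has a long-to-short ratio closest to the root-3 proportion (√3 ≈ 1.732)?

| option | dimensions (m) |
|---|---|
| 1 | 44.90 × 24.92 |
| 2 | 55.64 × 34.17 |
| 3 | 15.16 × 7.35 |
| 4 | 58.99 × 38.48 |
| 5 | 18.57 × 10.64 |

Target root-3 ≈ 1.732.
1: 1.802 (Δ0.070)  2: 1.628 (Δ0.104)  3: 2.063 (Δ0.331)  4: 1.533 (Δ0.199)  5: 1.745 (Δ0.013)

5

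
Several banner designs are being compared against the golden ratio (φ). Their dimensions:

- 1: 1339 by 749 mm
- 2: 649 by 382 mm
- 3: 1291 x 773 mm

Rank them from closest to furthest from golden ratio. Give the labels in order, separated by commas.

3, 2, 1

Ratios: 1 = 1339 / 749 ≈ 1.788; 2 = 649 / 382 ≈ 1.699; 3 = 1291 / 773 ≈ 1.670.
|Δ from 1.618|: 1 0.170; 2 0.081; 3 0.052.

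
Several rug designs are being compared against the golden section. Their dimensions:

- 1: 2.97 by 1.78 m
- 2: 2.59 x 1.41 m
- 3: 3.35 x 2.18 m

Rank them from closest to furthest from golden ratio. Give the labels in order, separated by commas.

Ratios: 1 = 2.97 / 1.78 ≈ 1.669; 2 = 2.59 / 1.41 ≈ 1.837; 3 = 3.35 / 2.18 ≈ 1.537.
|Δ from 1.618|: 1 0.051; 2 0.219; 3 0.081.

1, 3, 2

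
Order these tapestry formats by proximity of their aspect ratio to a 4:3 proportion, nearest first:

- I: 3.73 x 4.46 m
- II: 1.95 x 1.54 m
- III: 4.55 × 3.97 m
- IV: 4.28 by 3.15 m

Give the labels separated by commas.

IV, II, I, III

Ratios: I = 4.46 / 3.73 ≈ 1.196; II = 1.95 / 1.54 ≈ 1.266; III = 4.55 / 3.97 ≈ 1.146; IV = 4.28 / 3.15 ≈ 1.359.
|Δ from 1.333|: I 0.137; II 0.067; III 0.187; IV 0.026.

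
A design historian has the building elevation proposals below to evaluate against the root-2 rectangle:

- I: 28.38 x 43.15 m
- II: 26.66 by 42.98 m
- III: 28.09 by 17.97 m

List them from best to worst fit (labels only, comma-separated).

Ratios: I = 43.15 / 28.38 ≈ 1.520; II = 42.98 / 26.66 ≈ 1.612; III = 28.09 / 17.97 ≈ 1.563.
|Δ from 1.414|: I 0.106; II 0.198; III 0.149.

I, III, II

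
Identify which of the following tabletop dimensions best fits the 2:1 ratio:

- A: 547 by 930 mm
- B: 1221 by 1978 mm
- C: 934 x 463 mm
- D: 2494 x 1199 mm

Target 2:1 ≈ 2.000.
A: 1.700 (Δ0.300)  B: 1.620 (Δ0.380)  C: 2.017 (Δ0.017)  D: 2.080 (Δ0.080)

C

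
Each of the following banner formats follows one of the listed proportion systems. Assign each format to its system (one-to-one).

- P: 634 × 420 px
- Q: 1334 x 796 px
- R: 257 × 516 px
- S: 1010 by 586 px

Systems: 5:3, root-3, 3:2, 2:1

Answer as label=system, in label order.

P=3:2, Q=5:3, R=2:1, S=root-3

P = 634/420 ≈ 1.510 → 3:2 (1.500)
Q = 1334/796 ≈ 1.676 → 5:3 (1.667)
R = 516/257 ≈ 2.008 → 2:1 (2.000)
S = 1010/586 ≈ 1.724 → root-3 (1.732)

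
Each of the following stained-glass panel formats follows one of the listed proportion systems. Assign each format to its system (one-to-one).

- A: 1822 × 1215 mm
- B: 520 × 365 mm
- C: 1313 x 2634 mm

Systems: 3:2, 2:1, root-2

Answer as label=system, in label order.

Ratios: A ≈ 1.500; B ≈ 1.425; C ≈ 2.006.
Targets: 3:2 ≈ 1.500; 2:1 ≈ 2.000; root-2 ≈ 1.414.

A=3:2, B=root-2, C=2:1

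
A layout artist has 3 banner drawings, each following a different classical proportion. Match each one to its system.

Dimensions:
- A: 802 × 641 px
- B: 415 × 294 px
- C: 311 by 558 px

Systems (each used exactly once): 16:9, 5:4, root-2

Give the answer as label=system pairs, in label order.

A = 802/641 ≈ 1.251 → 5:4 (1.250)
B = 415/294 ≈ 1.412 → root-2 (1.414)
C = 558/311 ≈ 1.794 → 16:9 (1.778)

A=5:4, B=root-2, C=16:9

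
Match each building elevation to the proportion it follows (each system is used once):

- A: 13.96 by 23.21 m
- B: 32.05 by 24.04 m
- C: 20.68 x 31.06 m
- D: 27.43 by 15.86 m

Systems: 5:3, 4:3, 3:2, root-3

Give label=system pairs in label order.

A = 23.21/13.96 ≈ 1.663 → 5:3 (1.667)
B = 32.05/24.04 ≈ 1.333 → 4:3 (1.333)
C = 31.06/20.68 ≈ 1.502 → 3:2 (1.500)
D = 27.43/15.86 ≈ 1.730 → root-3 (1.732)

A=5:3, B=4:3, C=3:2, D=root-3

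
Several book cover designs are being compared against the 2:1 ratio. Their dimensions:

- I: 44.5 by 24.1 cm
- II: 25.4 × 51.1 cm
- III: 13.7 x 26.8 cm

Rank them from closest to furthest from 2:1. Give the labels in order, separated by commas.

Ratios: I = 44.5 / 24.1 ≈ 1.846; II = 51.1 / 25.4 ≈ 2.012; III = 26.8 / 13.7 ≈ 1.956.
|Δ from 2.000|: I 0.154; II 0.012; III 0.044.

II, III, I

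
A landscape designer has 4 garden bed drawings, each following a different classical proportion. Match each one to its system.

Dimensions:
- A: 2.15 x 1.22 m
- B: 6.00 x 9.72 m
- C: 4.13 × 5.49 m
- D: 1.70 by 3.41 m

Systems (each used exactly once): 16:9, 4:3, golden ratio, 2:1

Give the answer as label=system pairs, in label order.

A=16:9, B=golden ratio, C=4:3, D=2:1

A = 2.15/1.22 ≈ 1.762 → 16:9 (1.778)
B = 9.72/6.00 ≈ 1.620 → golden ratio (1.618)
C = 5.49/4.13 ≈ 1.329 → 4:3 (1.333)
D = 3.41/1.70 ≈ 2.006 → 2:1 (2.000)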